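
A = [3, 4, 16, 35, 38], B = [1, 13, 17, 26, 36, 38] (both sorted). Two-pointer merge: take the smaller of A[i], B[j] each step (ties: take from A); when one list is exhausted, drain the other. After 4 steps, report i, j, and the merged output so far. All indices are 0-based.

i=2, j=2, merged so far=[1, 3, 4, 13]

[i=0,j=0] A[i]=3>B[j]=1 take 1 → j++
[i=0,j=1] A[i]=3<=B[j]=13 take 3 → i++
[i=1,j=1] A[i]=4<=B[j]=13 take 4 → i++
[i=2,j=1] A[i]=16>B[j]=13 take 13 → j++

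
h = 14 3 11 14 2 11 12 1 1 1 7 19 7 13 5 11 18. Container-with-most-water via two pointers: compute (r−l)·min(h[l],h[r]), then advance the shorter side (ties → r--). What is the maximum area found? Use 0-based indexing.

[0,16] min(14,18)*16=224 best=224 * → l++
[1,16] min(3,18)*15=45 best=224 → l++
[2,16] min(11,18)*14=154 best=224 → l++
[3,16] min(14,18)*13=182 best=224 → l++
[4,16] min(2,18)*12=24 best=224 → l++
[5,16] min(11,18)*11=121 best=224 → l++
[6,16] min(12,18)*10=120 best=224 → l++
[7,16] min(1,18)*9=9 best=224 → l++
[8,16] min(1,18)*8=8 best=224 → l++
[9,16] min(1,18)*7=7 best=224 → l++
[10,16] min(7,18)*6=42 best=224 → l++
[11,16] min(19,18)*5=90 best=224 → r--
[11,15] min(19,11)*4=44 best=224 → r--
[11,14] min(19,5)*3=15 best=224 → r--
[11,13] min(19,13)*2=26 best=224 → r--
[11,12] min(19,7)*1=7 best=224 → r--

max area = 224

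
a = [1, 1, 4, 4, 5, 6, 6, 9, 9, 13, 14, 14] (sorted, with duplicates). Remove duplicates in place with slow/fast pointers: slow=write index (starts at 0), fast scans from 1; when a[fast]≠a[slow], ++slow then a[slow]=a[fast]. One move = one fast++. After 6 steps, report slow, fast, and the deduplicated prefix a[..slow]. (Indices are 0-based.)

slow=0 fast=1: a[fast]=1=a[slow] dup, fast++
slow=0 fast=2: a[fast]=4≠a[slow]=1 write a[1]=4, slow++,fast++
slow=1 fast=3: a[fast]=4=a[slow] dup, fast++
slow=1 fast=4: a[fast]=5≠a[slow]=4 write a[2]=5, slow++,fast++
slow=2 fast=5: a[fast]=6≠a[slow]=5 write a[3]=6, slow++,fast++
slow=3 fast=6: a[fast]=6=a[slow] dup, fast++

slow=3, fast=7, prefix=[1, 4, 5, 6]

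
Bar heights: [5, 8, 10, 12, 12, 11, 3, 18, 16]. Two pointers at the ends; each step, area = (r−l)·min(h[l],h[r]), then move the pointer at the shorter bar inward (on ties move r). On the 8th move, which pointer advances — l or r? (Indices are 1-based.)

r

l=1 r=9: min(5,16)*8=40 best=40 *, l++
l=2 r=9: min(8,16)*7=56 best=56 *, l++
l=3 r=9: min(10,16)*6=60 best=60 *, l++
l=4 r=9: min(12,16)*5=60 best=60, l++
l=5 r=9: min(12,16)*4=48 best=60, l++
l=6 r=9: min(11,16)*3=33 best=60, l++
l=7 r=9: min(3,16)*2=6 best=60, l++
l=8 r=9: min(18,16)*1=16 best=60, r--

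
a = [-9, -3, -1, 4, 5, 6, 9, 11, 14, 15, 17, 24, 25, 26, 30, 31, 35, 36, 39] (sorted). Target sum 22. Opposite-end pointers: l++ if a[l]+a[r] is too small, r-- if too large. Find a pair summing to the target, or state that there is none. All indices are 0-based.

l=0 r=18: -9+39=30 >22, r--
l=0 r=17: -9+36=27 >22, r--
l=0 r=16: -9+35=26 >22, r--
l=0 r=15: -9+31=22, found

(-9, 31)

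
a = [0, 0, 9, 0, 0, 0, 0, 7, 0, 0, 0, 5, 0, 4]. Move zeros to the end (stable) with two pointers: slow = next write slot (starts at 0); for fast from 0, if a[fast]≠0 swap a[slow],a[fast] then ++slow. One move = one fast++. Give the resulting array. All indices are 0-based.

(s=0,f=0) a[fast]=0 → fast++
(s=0,f=1) a[fast]=0 → fast++
(s=0,f=2) a[fast]=9≠0 swap→a[0]=9 → slow++,fast++
(s=1,f=3) a[fast]=0 → fast++
(s=1,f=4) a[fast]=0 → fast++
(s=1,f=5) a[fast]=0 → fast++
(s=1,f=6) a[fast]=0 → fast++
(s=1,f=7) a[fast]=7≠0 swap→a[1]=7 → slow++,fast++
(s=2,f=8) a[fast]=0 → fast++
(s=2,f=9) a[fast]=0 → fast++
(s=2,f=10) a[fast]=0 → fast++
(s=2,f=11) a[fast]=5≠0 swap→a[2]=5 → slow++,fast++
(s=3,f=12) a[fast]=0 → fast++
(s=3,f=13) a[fast]=4≠0 swap→a[3]=4 → slow++,fast++

[9, 7, 5, 4, 0, 0, 0, 0, 0, 0, 0, 0, 0, 0]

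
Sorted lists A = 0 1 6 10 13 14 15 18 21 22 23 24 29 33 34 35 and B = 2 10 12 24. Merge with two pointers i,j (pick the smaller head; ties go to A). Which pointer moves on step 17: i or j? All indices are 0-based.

[i=0,j=0] A[i]=0<=B[j]=2 take 0 → i++
[i=1,j=0] A[i]=1<=B[j]=2 take 1 → i++
[i=2,j=0] A[i]=6>B[j]=2 take 2 → j++
[i=2,j=1] A[i]=6<=B[j]=10 take 6 → i++
[i=3,j=1] A[i]=10<=B[j]=10 take 10 → i++
[i=4,j=1] A[i]=13>B[j]=10 take 10 → j++
[i=4,j=2] A[i]=13>B[j]=12 take 12 → j++
[i=4,j=3] A[i]=13<=B[j]=24 take 13 → i++
[i=5,j=3] A[i]=14<=B[j]=24 take 14 → i++
[i=6,j=3] A[i]=15<=B[j]=24 take 15 → i++
[i=7,j=3] A[i]=18<=B[j]=24 take 18 → i++
[i=8,j=3] A[i]=21<=B[j]=24 take 21 → i++
[i=9,j=3] A[i]=22<=B[j]=24 take 22 → i++
[i=10,j=3] A[i]=23<=B[j]=24 take 23 → i++
[i=11,j=3] A[i]=24<=B[j]=24 take 24 → i++
[i=12,j=3] A[i]=29>B[j]=24 take 24 → j++
[i=12,j=4] B done, take A[i]=29 → i++

i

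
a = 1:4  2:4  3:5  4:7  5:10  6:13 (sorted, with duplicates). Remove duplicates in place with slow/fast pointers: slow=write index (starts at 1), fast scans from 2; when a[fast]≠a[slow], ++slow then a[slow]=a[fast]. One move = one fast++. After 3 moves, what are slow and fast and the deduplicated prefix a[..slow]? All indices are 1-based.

slow=3, fast=5, prefix=[4, 5, 7]

(s=1,f=2) a[fast]=4=a[slow] dup → fast++
(s=1,f=3) a[fast]=5≠a[slow]=4 write a[2]=5 → slow++,fast++
(s=2,f=4) a[fast]=7≠a[slow]=5 write a[3]=7 → slow++,fast++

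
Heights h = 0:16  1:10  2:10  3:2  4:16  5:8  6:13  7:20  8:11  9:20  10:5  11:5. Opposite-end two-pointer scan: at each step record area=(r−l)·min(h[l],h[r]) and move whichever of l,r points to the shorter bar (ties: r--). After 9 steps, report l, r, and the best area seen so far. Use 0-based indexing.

[0,11] min(16,5)*11=55 best=55 * → r--
[0,10] min(16,5)*10=50 best=55 → r--
[0,9] min(16,20)*9=144 best=144 * → l++
[1,9] min(10,20)*8=80 best=144 → l++
[2,9] min(10,20)*7=70 best=144 → l++
[3,9] min(2,20)*6=12 best=144 → l++
[4,9] min(16,20)*5=80 best=144 → l++
[5,9] min(8,20)*4=32 best=144 → l++
[6,9] min(13,20)*3=39 best=144 → l++

l=7, r=9, best area=144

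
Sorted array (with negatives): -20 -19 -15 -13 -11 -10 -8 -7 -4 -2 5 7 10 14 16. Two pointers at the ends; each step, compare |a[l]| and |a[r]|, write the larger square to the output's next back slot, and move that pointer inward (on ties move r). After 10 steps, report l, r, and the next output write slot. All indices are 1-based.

l=8, r=12, next write slot=5

l=1 r=15: |-20|>|16| out[15]=400, l++
l=2 r=15: |-19|>|16| out[14]=361, l++
l=3 r=15: |-15|<=|16| out[13]=256, r--
l=3 r=14: |-15|>|14| out[12]=225, l++
l=4 r=14: |-13|<=|14| out[11]=196, r--
l=4 r=13: |-13|>|10| out[10]=169, l++
l=5 r=13: |-11|>|10| out[9]=121, l++
l=6 r=13: |-10|<=|10| out[8]=100, r--
l=6 r=12: |-10|>|7| out[7]=100, l++
l=7 r=12: |-8|>|7| out[6]=64, l++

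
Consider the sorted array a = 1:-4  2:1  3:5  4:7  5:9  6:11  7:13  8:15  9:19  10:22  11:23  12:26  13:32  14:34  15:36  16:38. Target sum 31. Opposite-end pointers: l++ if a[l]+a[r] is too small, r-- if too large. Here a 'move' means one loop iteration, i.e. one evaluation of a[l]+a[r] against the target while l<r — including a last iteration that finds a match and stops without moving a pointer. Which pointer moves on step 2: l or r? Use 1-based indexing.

r

l=1 r=16: -4+38=34 >31, r--
l=1 r=15: -4+36=32 >31, r--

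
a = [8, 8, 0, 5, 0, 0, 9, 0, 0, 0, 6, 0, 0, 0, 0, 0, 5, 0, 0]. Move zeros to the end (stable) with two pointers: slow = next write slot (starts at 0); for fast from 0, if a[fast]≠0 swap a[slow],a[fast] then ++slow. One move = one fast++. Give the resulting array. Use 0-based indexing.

slow=0 fast=0: a[fast]=8≠0 swap→a[0]=8, slow++,fast++
slow=1 fast=1: a[fast]=8≠0 swap→a[1]=8, slow++,fast++
slow=2 fast=2: a[fast]=0, fast++
slow=2 fast=3: a[fast]=5≠0 swap→a[2]=5, slow++,fast++
slow=3 fast=4: a[fast]=0, fast++
slow=3 fast=5: a[fast]=0, fast++
slow=3 fast=6: a[fast]=9≠0 swap→a[3]=9, slow++,fast++
slow=4 fast=7: a[fast]=0, fast++
slow=4 fast=8: a[fast]=0, fast++
slow=4 fast=9: a[fast]=0, fast++
slow=4 fast=10: a[fast]=6≠0 swap→a[4]=6, slow++,fast++
slow=5 fast=11: a[fast]=0, fast++
slow=5 fast=12: a[fast]=0, fast++
slow=5 fast=13: a[fast]=0, fast++
slow=5 fast=14: a[fast]=0, fast++
slow=5 fast=15: a[fast]=0, fast++
slow=5 fast=16: a[fast]=5≠0 swap→a[5]=5, slow++,fast++
slow=6 fast=17: a[fast]=0, fast++
slow=6 fast=18: a[fast]=0, fast++

[8, 8, 5, 9, 6, 5, 0, 0, 0, 0, 0, 0, 0, 0, 0, 0, 0, 0, 0]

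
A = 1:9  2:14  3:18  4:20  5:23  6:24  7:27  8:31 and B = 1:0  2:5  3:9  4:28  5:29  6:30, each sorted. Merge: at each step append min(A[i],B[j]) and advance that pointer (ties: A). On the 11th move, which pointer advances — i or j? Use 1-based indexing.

j

[i=1,j=1] A[i]=9>B[j]=0 take 0 → j++
[i=1,j=2] A[i]=9>B[j]=5 take 5 → j++
[i=1,j=3] A[i]=9<=B[j]=9 take 9 → i++
[i=2,j=3] A[i]=14>B[j]=9 take 9 → j++
[i=2,j=4] A[i]=14<=B[j]=28 take 14 → i++
[i=3,j=4] A[i]=18<=B[j]=28 take 18 → i++
[i=4,j=4] A[i]=20<=B[j]=28 take 20 → i++
[i=5,j=4] A[i]=23<=B[j]=28 take 23 → i++
[i=6,j=4] A[i]=24<=B[j]=28 take 24 → i++
[i=7,j=4] A[i]=27<=B[j]=28 take 27 → i++
[i=8,j=4] A[i]=31>B[j]=28 take 28 → j++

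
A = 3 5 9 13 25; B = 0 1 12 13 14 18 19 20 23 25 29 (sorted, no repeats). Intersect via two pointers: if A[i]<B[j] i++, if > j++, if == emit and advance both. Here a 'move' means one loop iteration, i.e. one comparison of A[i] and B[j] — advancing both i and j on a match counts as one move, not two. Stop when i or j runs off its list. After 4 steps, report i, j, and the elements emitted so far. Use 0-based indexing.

i=2, j=2, emitted=[]

i=0 j=0: 3>0, j++
i=0 j=1: 3>1, j++
i=0 j=2: 3<12, i++
i=1 j=2: 5<12, i++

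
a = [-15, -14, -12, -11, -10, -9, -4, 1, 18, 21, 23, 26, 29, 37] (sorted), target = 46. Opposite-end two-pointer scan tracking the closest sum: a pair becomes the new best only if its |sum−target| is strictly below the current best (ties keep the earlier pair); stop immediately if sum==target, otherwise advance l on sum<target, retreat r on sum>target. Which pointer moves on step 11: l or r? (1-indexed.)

[1,14] -15+37=22 d=24 * → l++
[2,14] -14+37=23 d=23 * → l++
[3,14] -12+37=25 d=21 * → l++
[4,14] -11+37=26 d=20 * → l++
[5,14] -10+37=27 d=19 * → l++
[6,14] -9+37=28 d=18 * → l++
[7,14] -4+37=33 d=13 * → l++
[8,14] 1+37=38 d=8 * → l++
[9,14] 18+37=55 d=9 → r--
[9,13] 18+29=47 d=1 * → r--
[9,12] 18+26=44 d=2 → l++

l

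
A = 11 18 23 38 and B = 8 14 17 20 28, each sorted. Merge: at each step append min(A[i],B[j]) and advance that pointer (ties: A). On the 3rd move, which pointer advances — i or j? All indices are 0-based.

j

[i=0,j=0] A[i]=11>B[j]=8 take 8 → j++
[i=0,j=1] A[i]=11<=B[j]=14 take 11 → i++
[i=1,j=1] A[i]=18>B[j]=14 take 14 → j++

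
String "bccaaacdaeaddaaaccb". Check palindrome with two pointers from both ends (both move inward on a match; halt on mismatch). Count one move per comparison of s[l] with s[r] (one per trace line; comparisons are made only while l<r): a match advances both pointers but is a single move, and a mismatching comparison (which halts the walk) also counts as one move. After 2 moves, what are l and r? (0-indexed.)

l=0 r=18: 'b'=='b', l++,r--
l=1 r=17: 'c'=='c', l++,r--

l=2, r=16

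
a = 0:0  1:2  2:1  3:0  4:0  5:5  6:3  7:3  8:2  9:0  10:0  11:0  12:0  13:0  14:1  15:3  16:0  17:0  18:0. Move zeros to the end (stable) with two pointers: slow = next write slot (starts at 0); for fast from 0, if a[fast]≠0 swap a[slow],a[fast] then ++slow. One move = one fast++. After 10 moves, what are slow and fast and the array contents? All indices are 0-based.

slow=6, fast=10, a=[2, 1, 5, 3, 3, 2, 0, 0, 0, 0, 0, 0, 0, 0, 1, 3, 0, 0, 0]

slow=0 fast=0: a[fast]=0, fast++
slow=0 fast=1: a[fast]=2≠0 swap→a[0]=2, slow++,fast++
slow=1 fast=2: a[fast]=1≠0 swap→a[1]=1, slow++,fast++
slow=2 fast=3: a[fast]=0, fast++
slow=2 fast=4: a[fast]=0, fast++
slow=2 fast=5: a[fast]=5≠0 swap→a[2]=5, slow++,fast++
slow=3 fast=6: a[fast]=3≠0 swap→a[3]=3, slow++,fast++
slow=4 fast=7: a[fast]=3≠0 swap→a[4]=3, slow++,fast++
slow=5 fast=8: a[fast]=2≠0 swap→a[5]=2, slow++,fast++
slow=6 fast=9: a[fast]=0, fast++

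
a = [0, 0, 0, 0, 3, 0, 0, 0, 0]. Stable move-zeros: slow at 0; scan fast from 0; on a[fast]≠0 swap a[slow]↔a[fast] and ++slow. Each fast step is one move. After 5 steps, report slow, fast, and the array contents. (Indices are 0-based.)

slow=0 fast=0: a[fast]=0, fast++
slow=0 fast=1: a[fast]=0, fast++
slow=0 fast=2: a[fast]=0, fast++
slow=0 fast=3: a[fast]=0, fast++
slow=0 fast=4: a[fast]=3≠0 swap→a[0]=3, slow++,fast++

slow=1, fast=5, a=[3, 0, 0, 0, 0, 0, 0, 0, 0]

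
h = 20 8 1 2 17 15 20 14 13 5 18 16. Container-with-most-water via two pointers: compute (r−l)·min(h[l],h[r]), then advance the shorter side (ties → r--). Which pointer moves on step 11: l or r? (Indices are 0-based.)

l=0 r=11: min(20,16)*11=176 best=176 *, r--
l=0 r=10: min(20,18)*10=180 best=180 *, r--
l=0 r=9: min(20,5)*9=45 best=180, r--
l=0 r=8: min(20,13)*8=104 best=180, r--
l=0 r=7: min(20,14)*7=98 best=180, r--
l=0 r=6: min(20,20)*6=120 best=180, r--
l=0 r=5: min(20,15)*5=75 best=180, r--
l=0 r=4: min(20,17)*4=68 best=180, r--
l=0 r=3: min(20,2)*3=6 best=180, r--
l=0 r=2: min(20,1)*2=2 best=180, r--
l=0 r=1: min(20,8)*1=8 best=180, r--

r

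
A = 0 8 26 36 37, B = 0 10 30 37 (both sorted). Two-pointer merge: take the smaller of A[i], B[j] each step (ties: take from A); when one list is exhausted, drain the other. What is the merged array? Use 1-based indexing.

[0, 0, 8, 10, 26, 30, 36, 37, 37]

[i=1,j=1] A[i]=0<=B[j]=0 take 0 → i++
[i=2,j=1] A[i]=8>B[j]=0 take 0 → j++
[i=2,j=2] A[i]=8<=B[j]=10 take 8 → i++
[i=3,j=2] A[i]=26>B[j]=10 take 10 → j++
[i=3,j=3] A[i]=26<=B[j]=30 take 26 → i++
[i=4,j=3] A[i]=36>B[j]=30 take 30 → j++
[i=4,j=4] A[i]=36<=B[j]=37 take 36 → i++
[i=5,j=4] A[i]=37<=B[j]=37 take 37 → i++
[i=6,j=4] A done, take B[j]=37 → j++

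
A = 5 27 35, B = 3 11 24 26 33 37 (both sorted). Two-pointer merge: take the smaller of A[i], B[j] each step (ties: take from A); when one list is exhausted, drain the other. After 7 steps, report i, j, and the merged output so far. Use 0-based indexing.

i=0 j=0: A[i]=5>B[j]=3 take 3, j++
i=0 j=1: A[i]=5<=B[j]=11 take 5, i++
i=1 j=1: A[i]=27>B[j]=11 take 11, j++
i=1 j=2: A[i]=27>B[j]=24 take 24, j++
i=1 j=3: A[i]=27>B[j]=26 take 26, j++
i=1 j=4: A[i]=27<=B[j]=33 take 27, i++
i=2 j=4: A[i]=35>B[j]=33 take 33, j++

i=2, j=5, merged so far=[3, 5, 11, 24, 26, 27, 33]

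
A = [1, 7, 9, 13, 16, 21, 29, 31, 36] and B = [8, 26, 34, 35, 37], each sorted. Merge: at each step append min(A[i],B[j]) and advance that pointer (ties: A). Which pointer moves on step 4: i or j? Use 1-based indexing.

i

i=1 j=1: A[i]=1<=B[j]=8 take 1, i++
i=2 j=1: A[i]=7<=B[j]=8 take 7, i++
i=3 j=1: A[i]=9>B[j]=8 take 8, j++
i=3 j=2: A[i]=9<=B[j]=26 take 9, i++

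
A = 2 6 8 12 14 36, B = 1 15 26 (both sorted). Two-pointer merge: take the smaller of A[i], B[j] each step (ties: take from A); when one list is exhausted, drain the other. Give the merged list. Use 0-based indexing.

i=0 j=0: A[i]=2>B[j]=1 take 1, j++
i=0 j=1: A[i]=2<=B[j]=15 take 2, i++
i=1 j=1: A[i]=6<=B[j]=15 take 6, i++
i=2 j=1: A[i]=8<=B[j]=15 take 8, i++
i=3 j=1: A[i]=12<=B[j]=15 take 12, i++
i=4 j=1: A[i]=14<=B[j]=15 take 14, i++
i=5 j=1: A[i]=36>B[j]=15 take 15, j++
i=5 j=2: A[i]=36>B[j]=26 take 26, j++
i=5 j=3: B done, take A[i]=36, i++

[1, 2, 6, 8, 12, 14, 15, 26, 36]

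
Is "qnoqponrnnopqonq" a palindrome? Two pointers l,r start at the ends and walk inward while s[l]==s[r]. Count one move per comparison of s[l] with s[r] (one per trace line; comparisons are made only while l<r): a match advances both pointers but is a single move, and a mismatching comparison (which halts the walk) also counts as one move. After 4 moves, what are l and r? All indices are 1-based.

[1,16] 'q'=='q' → l++,r--
[2,15] 'n'=='n' → l++,r--
[3,14] 'o'=='o' → l++,r--
[4,13] 'q'=='q' → l++,r--

l=5, r=12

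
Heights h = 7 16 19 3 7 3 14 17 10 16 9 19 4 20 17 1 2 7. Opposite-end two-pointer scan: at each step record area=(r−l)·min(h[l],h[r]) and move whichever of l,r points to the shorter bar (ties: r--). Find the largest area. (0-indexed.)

[0,17] min(7,7)*17=119 best=119 * → r--
[0,16] min(7,2)*16=32 best=119 → r--
[0,15] min(7,1)*15=15 best=119 → r--
[0,14] min(7,17)*14=98 best=119 → l++
[1,14] min(16,17)*13=208 best=208 * → l++
[2,14] min(19,17)*12=204 best=208 → r--
[2,13] min(19,20)*11=209 best=209 * → l++
[3,13] min(3,20)*10=30 best=209 → l++
[4,13] min(7,20)*9=63 best=209 → l++
[5,13] min(3,20)*8=24 best=209 → l++
[6,13] min(14,20)*7=98 best=209 → l++
[7,13] min(17,20)*6=102 best=209 → l++
[8,13] min(10,20)*5=50 best=209 → l++
[9,13] min(16,20)*4=64 best=209 → l++
[10,13] min(9,20)*3=27 best=209 → l++
[11,13] min(19,20)*2=38 best=209 → l++
[12,13] min(4,20)*1=4 best=209 → l++

max area = 209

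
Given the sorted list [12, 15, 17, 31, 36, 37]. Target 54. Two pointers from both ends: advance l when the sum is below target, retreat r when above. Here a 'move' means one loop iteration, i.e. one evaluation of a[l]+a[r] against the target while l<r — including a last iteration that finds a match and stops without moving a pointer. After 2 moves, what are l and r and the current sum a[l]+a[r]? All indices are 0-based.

l=0 r=5: 12+37=49 <54, l++
l=1 r=5: 15+37=52 <54, l++

l=2, r=5, sum=54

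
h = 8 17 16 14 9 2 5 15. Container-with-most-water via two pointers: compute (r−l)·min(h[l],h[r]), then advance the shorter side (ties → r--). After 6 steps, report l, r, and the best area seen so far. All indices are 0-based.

l=1, r=2, best area=90

l=0 r=7: min(8,15)*7=56 best=56 *, l++
l=1 r=7: min(17,15)*6=90 best=90 *, r--
l=1 r=6: min(17,5)*5=25 best=90, r--
l=1 r=5: min(17,2)*4=8 best=90, r--
l=1 r=4: min(17,9)*3=27 best=90, r--
l=1 r=3: min(17,14)*2=28 best=90, r--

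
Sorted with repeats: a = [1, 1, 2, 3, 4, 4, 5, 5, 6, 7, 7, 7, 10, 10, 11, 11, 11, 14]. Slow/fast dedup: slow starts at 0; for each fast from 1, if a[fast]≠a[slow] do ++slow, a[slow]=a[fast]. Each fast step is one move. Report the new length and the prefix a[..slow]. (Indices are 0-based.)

length 10; prefix = [1, 2, 3, 4, 5, 6, 7, 10, 11, 14]

(s=0,f=1) a[fast]=1=a[slow] dup → fast++
(s=0,f=2) a[fast]=2≠a[slow]=1 write a[1]=2 → slow++,fast++
(s=1,f=3) a[fast]=3≠a[slow]=2 write a[2]=3 → slow++,fast++
(s=2,f=4) a[fast]=4≠a[slow]=3 write a[3]=4 → slow++,fast++
(s=3,f=5) a[fast]=4=a[slow] dup → fast++
(s=3,f=6) a[fast]=5≠a[slow]=4 write a[4]=5 → slow++,fast++
(s=4,f=7) a[fast]=5=a[slow] dup → fast++
(s=4,f=8) a[fast]=6≠a[slow]=5 write a[5]=6 → slow++,fast++
(s=5,f=9) a[fast]=7≠a[slow]=6 write a[6]=7 → slow++,fast++
(s=6,f=10) a[fast]=7=a[slow] dup → fast++
(s=6,f=11) a[fast]=7=a[slow] dup → fast++
(s=6,f=12) a[fast]=10≠a[slow]=7 write a[7]=10 → slow++,fast++
(s=7,f=13) a[fast]=10=a[slow] dup → fast++
(s=7,f=14) a[fast]=11≠a[slow]=10 write a[8]=11 → slow++,fast++
(s=8,f=15) a[fast]=11=a[slow] dup → fast++
(s=8,f=16) a[fast]=11=a[slow] dup → fast++
(s=8,f=17) a[fast]=14≠a[slow]=11 write a[9]=14 → slow++,fast++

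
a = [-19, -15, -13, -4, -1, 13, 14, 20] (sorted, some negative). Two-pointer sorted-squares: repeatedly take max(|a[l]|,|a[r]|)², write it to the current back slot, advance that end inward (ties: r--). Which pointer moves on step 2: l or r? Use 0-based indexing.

l=0 r=7: |-19|<=|20| out[7]=400, r--
l=0 r=6: |-19|>|14| out[6]=361, l++

l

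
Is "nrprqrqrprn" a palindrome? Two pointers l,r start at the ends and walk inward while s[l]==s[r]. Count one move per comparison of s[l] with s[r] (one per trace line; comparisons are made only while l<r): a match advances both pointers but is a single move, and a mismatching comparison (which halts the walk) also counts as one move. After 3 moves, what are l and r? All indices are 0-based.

[0,10] 'n'=='n' → l++,r--
[1,9] 'r'=='r' → l++,r--
[2,8] 'p'=='p' → l++,r--

l=3, r=7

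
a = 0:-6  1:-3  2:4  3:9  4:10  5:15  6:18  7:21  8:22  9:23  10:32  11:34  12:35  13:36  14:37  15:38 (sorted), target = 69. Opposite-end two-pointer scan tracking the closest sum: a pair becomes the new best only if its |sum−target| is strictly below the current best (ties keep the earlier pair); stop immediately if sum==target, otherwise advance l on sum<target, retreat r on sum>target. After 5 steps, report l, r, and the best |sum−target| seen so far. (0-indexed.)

l=5, r=15, best |Δ|=21

[0,15] -6+38=32 d=37 * → l++
[1,15] -3+38=35 d=34 * → l++
[2,15] 4+38=42 d=27 * → l++
[3,15] 9+38=47 d=22 * → l++
[4,15] 10+38=48 d=21 * → l++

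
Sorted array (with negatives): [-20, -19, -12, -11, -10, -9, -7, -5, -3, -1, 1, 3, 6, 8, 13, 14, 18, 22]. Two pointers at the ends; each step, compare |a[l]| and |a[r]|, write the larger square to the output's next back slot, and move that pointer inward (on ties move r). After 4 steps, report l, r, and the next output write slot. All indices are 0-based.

l=0 r=17: |-20|<=|22| out[17]=484, r--
l=0 r=16: |-20|>|18| out[16]=400, l++
l=1 r=16: |-19|>|18| out[15]=361, l++
l=2 r=16: |-12|<=|18| out[14]=324, r--

l=2, r=15, next write slot=13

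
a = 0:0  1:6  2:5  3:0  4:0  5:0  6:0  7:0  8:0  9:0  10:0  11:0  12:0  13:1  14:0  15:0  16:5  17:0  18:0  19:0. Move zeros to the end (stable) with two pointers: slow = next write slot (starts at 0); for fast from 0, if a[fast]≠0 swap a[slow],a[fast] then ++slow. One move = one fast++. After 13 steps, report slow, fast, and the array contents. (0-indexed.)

slow=0 fast=0: a[fast]=0, fast++
slow=0 fast=1: a[fast]=6≠0 swap→a[0]=6, slow++,fast++
slow=1 fast=2: a[fast]=5≠0 swap→a[1]=5, slow++,fast++
slow=2 fast=3: a[fast]=0, fast++
slow=2 fast=4: a[fast]=0, fast++
slow=2 fast=5: a[fast]=0, fast++
slow=2 fast=6: a[fast]=0, fast++
slow=2 fast=7: a[fast]=0, fast++
slow=2 fast=8: a[fast]=0, fast++
slow=2 fast=9: a[fast]=0, fast++
slow=2 fast=10: a[fast]=0, fast++
slow=2 fast=11: a[fast]=0, fast++
slow=2 fast=12: a[fast]=0, fast++

slow=2, fast=13, a=[6, 5, 0, 0, 0, 0, 0, 0, 0, 0, 0, 0, 0, 1, 0, 0, 5, 0, 0, 0]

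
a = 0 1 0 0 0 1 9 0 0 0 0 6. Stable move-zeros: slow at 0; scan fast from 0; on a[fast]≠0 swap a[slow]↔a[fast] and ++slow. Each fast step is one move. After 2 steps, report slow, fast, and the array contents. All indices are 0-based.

slow=0 fast=0: a[fast]=0, fast++
slow=0 fast=1: a[fast]=1≠0 swap→a[0]=1, slow++,fast++

slow=1, fast=2, a=[1, 0, 0, 0, 0, 1, 9, 0, 0, 0, 0, 6]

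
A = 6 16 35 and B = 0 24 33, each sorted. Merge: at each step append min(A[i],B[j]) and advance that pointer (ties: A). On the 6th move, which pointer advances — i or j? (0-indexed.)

i

[i=0,j=0] A[i]=6>B[j]=0 take 0 → j++
[i=0,j=1] A[i]=6<=B[j]=24 take 6 → i++
[i=1,j=1] A[i]=16<=B[j]=24 take 16 → i++
[i=2,j=1] A[i]=35>B[j]=24 take 24 → j++
[i=2,j=2] A[i]=35>B[j]=33 take 33 → j++
[i=2,j=3] B done, take A[i]=35 → i++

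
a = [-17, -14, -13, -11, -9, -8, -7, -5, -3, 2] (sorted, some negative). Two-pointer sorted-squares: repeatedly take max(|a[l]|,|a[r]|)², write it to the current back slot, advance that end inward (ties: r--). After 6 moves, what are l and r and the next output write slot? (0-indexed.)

l=0 r=9: |-17|>|2| out[9]=289, l++
l=1 r=9: |-14|>|2| out[8]=196, l++
l=2 r=9: |-13|>|2| out[7]=169, l++
l=3 r=9: |-11|>|2| out[6]=121, l++
l=4 r=9: |-9|>|2| out[5]=81, l++
l=5 r=9: |-8|>|2| out[4]=64, l++

l=6, r=9, next write slot=3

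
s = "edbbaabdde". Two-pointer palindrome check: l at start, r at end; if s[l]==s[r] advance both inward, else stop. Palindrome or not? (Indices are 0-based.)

[0,9] 'e'=='e' → l++,r--
[1,8] 'd'=='d' → l++,r--
[2,7] 'b'!='d' → stop

not a palindrome (mismatch at 2,7)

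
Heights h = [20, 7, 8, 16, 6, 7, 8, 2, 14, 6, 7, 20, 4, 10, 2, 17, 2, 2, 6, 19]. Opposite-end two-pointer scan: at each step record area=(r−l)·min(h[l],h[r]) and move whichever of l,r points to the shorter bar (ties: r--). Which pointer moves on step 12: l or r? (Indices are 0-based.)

l=0 r=19: min(20,19)*19=361 best=361 *, r--
l=0 r=18: min(20,6)*18=108 best=361, r--
l=0 r=17: min(20,2)*17=34 best=361, r--
l=0 r=16: min(20,2)*16=32 best=361, r--
l=0 r=15: min(20,17)*15=255 best=361, r--
l=0 r=14: min(20,2)*14=28 best=361, r--
l=0 r=13: min(20,10)*13=130 best=361, r--
l=0 r=12: min(20,4)*12=48 best=361, r--
l=0 r=11: min(20,20)*11=220 best=361, r--
l=0 r=10: min(20,7)*10=70 best=361, r--
l=0 r=9: min(20,6)*9=54 best=361, r--
l=0 r=8: min(20,14)*8=112 best=361, r--

r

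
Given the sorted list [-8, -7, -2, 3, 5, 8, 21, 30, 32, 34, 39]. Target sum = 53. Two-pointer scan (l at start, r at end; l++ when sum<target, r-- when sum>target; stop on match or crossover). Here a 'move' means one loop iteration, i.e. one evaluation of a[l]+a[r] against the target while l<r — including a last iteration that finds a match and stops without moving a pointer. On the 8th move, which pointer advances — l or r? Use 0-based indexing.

[0,10] -8+39=31 <53 → l++
[1,10] -7+39=32 <53 → l++
[2,10] -2+39=37 <53 → l++
[3,10] 3+39=42 <53 → l++
[4,10] 5+39=44 <53 → l++
[5,10] 8+39=47 <53 → l++
[6,10] 21+39=60 >53 → r--
[6,9] 21+34=55 >53 → r--

r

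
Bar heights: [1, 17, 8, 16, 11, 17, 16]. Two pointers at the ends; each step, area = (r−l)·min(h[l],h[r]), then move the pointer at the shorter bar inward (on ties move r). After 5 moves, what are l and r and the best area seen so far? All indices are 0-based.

l=1, r=2, best area=80

[0,6] min(1,16)*6=6 best=6 * → l++
[1,6] min(17,16)*5=80 best=80 * → r--
[1,5] min(17,17)*4=68 best=80 → r--
[1,4] min(17,11)*3=33 best=80 → r--
[1,3] min(17,16)*2=32 best=80 → r--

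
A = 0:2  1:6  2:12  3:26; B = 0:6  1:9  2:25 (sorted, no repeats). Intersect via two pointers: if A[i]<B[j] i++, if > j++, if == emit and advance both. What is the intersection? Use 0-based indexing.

i=0 j=0: 2<6, i++
i=1 j=0: 6==6 emit, i++,j++
i=2 j=1: 12>9, j++
i=2 j=2: 12<25, i++
i=3 j=2: 26>25, j++

intersection = [6]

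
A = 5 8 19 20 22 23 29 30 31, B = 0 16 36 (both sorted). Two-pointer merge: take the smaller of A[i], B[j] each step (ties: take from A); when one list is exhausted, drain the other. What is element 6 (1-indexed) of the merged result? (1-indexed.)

[i=1,j=1] A[i]=5>B[j]=0 take 0 → j++
[i=1,j=2] A[i]=5<=B[j]=16 take 5 → i++
[i=2,j=2] A[i]=8<=B[j]=16 take 8 → i++
[i=3,j=2] A[i]=19>B[j]=16 take 16 → j++
[i=3,j=3] A[i]=19<=B[j]=36 take 19 → i++
[i=4,j=3] A[i]=20<=B[j]=36 take 20 → i++
[i=5,j=3] A[i]=22<=B[j]=36 take 22 → i++
[i=6,j=3] A[i]=23<=B[j]=36 take 23 → i++
[i=7,j=3] A[i]=29<=B[j]=36 take 29 → i++
[i=8,j=3] A[i]=30<=B[j]=36 take 30 → i++
[i=9,j=3] A[i]=31<=B[j]=36 take 31 → i++
[i=10,j=3] A done, take B[j]=36 → j++

merged[6] = 20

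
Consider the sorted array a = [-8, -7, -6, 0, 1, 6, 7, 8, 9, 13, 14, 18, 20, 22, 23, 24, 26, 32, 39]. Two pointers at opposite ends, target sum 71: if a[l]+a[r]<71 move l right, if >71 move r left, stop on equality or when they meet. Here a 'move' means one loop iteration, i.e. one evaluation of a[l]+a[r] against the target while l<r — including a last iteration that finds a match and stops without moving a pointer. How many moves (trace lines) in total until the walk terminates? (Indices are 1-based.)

l=1 r=19: -8+39=31 <71, l++
l=2 r=19: -7+39=32 <71, l++
l=3 r=19: -6+39=33 <71, l++
l=4 r=19: 0+39=39 <71, l++
l=5 r=19: 1+39=40 <71, l++
l=6 r=19: 6+39=45 <71, l++
l=7 r=19: 7+39=46 <71, l++
l=8 r=19: 8+39=47 <71, l++
l=9 r=19: 9+39=48 <71, l++
l=10 r=19: 13+39=52 <71, l++
l=11 r=19: 14+39=53 <71, l++
l=12 r=19: 18+39=57 <71, l++
l=13 r=19: 20+39=59 <71, l++
l=14 r=19: 22+39=61 <71, l++
l=15 r=19: 23+39=62 <71, l++
l=16 r=19: 24+39=63 <71, l++
l=17 r=19: 26+39=65 <71, l++
l=18 r=19: 32+39=71, found

18 moves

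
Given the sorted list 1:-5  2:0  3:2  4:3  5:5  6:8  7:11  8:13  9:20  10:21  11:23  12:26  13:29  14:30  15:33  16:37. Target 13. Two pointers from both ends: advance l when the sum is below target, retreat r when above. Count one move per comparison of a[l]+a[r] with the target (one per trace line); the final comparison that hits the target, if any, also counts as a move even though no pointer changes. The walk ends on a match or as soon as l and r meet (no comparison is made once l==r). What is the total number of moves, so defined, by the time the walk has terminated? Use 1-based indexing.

10 moves

l=1 r=16: -5+37=32 >13, r--
l=1 r=15: -5+33=28 >13, r--
l=1 r=14: -5+30=25 >13, r--
l=1 r=13: -5+29=24 >13, r--
l=1 r=12: -5+26=21 >13, r--
l=1 r=11: -5+23=18 >13, r--
l=1 r=10: -5+21=16 >13, r--
l=1 r=9: -5+20=15 >13, r--
l=1 r=8: -5+13=8 <13, l++
l=2 r=8: 0+13=13, found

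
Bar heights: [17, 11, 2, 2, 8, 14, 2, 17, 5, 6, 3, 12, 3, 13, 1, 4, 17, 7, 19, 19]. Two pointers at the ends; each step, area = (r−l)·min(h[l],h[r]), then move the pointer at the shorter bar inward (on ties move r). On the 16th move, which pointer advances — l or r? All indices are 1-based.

l

[1,20] min(17,19)*19=323 best=323 * → l++
[2,20] min(11,19)*18=198 best=323 → l++
[3,20] min(2,19)*17=34 best=323 → l++
[4,20] min(2,19)*16=32 best=323 → l++
[5,20] min(8,19)*15=120 best=323 → l++
[6,20] min(14,19)*14=196 best=323 → l++
[7,20] min(2,19)*13=26 best=323 → l++
[8,20] min(17,19)*12=204 best=323 → l++
[9,20] min(5,19)*11=55 best=323 → l++
[10,20] min(6,19)*10=60 best=323 → l++
[11,20] min(3,19)*9=27 best=323 → l++
[12,20] min(12,19)*8=96 best=323 → l++
[13,20] min(3,19)*7=21 best=323 → l++
[14,20] min(13,19)*6=78 best=323 → l++
[15,20] min(1,19)*5=5 best=323 → l++
[16,20] min(4,19)*4=16 best=323 → l++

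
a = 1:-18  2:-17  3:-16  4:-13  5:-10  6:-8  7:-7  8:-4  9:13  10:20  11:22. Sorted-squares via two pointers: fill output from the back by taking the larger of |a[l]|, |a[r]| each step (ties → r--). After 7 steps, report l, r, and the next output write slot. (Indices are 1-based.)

l=5, r=8, next write slot=4

l=1 r=11: |-18|<=|22| out[11]=484, r--
l=1 r=10: |-18|<=|20| out[10]=400, r--
l=1 r=9: |-18|>|13| out[9]=324, l++
l=2 r=9: |-17|>|13| out[8]=289, l++
l=3 r=9: |-16|>|13| out[7]=256, l++
l=4 r=9: |-13|<=|13| out[6]=169, r--
l=4 r=8: |-13|>|-4| out[5]=169, l++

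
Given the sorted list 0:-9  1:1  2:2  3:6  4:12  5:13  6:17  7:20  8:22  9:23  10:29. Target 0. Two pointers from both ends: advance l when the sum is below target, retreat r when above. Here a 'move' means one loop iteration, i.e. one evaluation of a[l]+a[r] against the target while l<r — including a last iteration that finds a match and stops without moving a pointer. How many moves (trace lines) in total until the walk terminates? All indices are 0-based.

10 moves

[0,10] -9+29=20 >0 → r--
[0,9] -9+23=14 >0 → r--
[0,8] -9+22=13 >0 → r--
[0,7] -9+20=11 >0 → r--
[0,6] -9+17=8 >0 → r--
[0,5] -9+13=4 >0 → r--
[0,4] -9+12=3 >0 → r--
[0,3] -9+6=-3 <0 → l++
[1,3] 1+6=7 >0 → r--
[1,2] 1+2=3 >0 → r--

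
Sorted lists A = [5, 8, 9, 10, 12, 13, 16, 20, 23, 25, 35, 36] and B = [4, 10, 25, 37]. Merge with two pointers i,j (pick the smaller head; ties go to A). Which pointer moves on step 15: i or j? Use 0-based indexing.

i

i=0 j=0: A[i]=5>B[j]=4 take 4, j++
i=0 j=1: A[i]=5<=B[j]=10 take 5, i++
i=1 j=1: A[i]=8<=B[j]=10 take 8, i++
i=2 j=1: A[i]=9<=B[j]=10 take 9, i++
i=3 j=1: A[i]=10<=B[j]=10 take 10, i++
i=4 j=1: A[i]=12>B[j]=10 take 10, j++
i=4 j=2: A[i]=12<=B[j]=25 take 12, i++
i=5 j=2: A[i]=13<=B[j]=25 take 13, i++
i=6 j=2: A[i]=16<=B[j]=25 take 16, i++
i=7 j=2: A[i]=20<=B[j]=25 take 20, i++
i=8 j=2: A[i]=23<=B[j]=25 take 23, i++
i=9 j=2: A[i]=25<=B[j]=25 take 25, i++
i=10 j=2: A[i]=35>B[j]=25 take 25, j++
i=10 j=3: A[i]=35<=B[j]=37 take 35, i++
i=11 j=3: A[i]=36<=B[j]=37 take 36, i++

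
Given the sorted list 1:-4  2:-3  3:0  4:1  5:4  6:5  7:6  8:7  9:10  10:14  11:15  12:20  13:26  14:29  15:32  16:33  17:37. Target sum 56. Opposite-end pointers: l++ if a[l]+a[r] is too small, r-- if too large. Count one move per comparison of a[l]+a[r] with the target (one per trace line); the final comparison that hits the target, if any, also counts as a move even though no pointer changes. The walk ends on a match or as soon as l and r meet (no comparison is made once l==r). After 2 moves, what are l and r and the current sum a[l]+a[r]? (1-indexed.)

[1,17] -4+37=33 <56 → l++
[2,17] -3+37=34 <56 → l++

l=3, r=17, sum=37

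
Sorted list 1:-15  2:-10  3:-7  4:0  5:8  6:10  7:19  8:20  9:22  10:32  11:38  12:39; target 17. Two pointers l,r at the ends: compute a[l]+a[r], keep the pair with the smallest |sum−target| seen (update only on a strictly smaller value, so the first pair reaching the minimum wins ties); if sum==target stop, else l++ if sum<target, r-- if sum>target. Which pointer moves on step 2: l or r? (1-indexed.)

r

[1,12] -15+39=24 d=7 * → r--
[1,11] -15+38=23 d=6 * → r--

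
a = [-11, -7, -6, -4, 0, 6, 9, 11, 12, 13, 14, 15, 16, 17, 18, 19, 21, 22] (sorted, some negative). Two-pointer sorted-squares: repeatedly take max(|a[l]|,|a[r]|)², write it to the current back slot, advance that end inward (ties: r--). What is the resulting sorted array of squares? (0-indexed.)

l=0 r=17: |-11|<=|22| out[17]=484, r--
l=0 r=16: |-11|<=|21| out[16]=441, r--
l=0 r=15: |-11|<=|19| out[15]=361, r--
l=0 r=14: |-11|<=|18| out[14]=324, r--
l=0 r=13: |-11|<=|17| out[13]=289, r--
l=0 r=12: |-11|<=|16| out[12]=256, r--
l=0 r=11: |-11|<=|15| out[11]=225, r--
l=0 r=10: |-11|<=|14| out[10]=196, r--
l=0 r=9: |-11|<=|13| out[9]=169, r--
l=0 r=8: |-11|<=|12| out[8]=144, r--
l=0 r=7: |-11|<=|11| out[7]=121, r--
l=0 r=6: |-11|>|9| out[6]=121, l++
l=1 r=6: |-7|<=|9| out[5]=81, r--
l=1 r=5: |-7|>|6| out[4]=49, l++
l=2 r=5: |-6|<=|6| out[3]=36, r--
l=2 r=4: |-6|>|0| out[2]=36, l++
l=3 r=4: |-4|>|0| out[1]=16, l++
l=4 r=4: |0|<=|0| out[0]=0, r--

[0, 16, 36, 36, 49, 81, 121, 121, 144, 169, 196, 225, 256, 289, 324, 361, 441, 484]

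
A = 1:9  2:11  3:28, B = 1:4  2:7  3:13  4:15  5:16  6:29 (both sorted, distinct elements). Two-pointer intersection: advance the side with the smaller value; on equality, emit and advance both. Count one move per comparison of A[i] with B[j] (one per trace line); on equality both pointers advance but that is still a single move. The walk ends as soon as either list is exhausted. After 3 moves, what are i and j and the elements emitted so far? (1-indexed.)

i=2, j=3, emitted=[]

[i=1,j=1] 9>4 → j++
[i=1,j=2] 9>7 → j++
[i=1,j=3] 9<13 → i++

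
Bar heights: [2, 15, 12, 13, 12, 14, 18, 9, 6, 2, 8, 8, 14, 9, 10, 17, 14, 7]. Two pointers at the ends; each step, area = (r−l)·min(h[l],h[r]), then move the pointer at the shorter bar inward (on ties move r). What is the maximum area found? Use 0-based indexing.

l=0 r=17: min(2,7)*17=34 best=34 *, l++
l=1 r=17: min(15,7)*16=112 best=112 *, r--
l=1 r=16: min(15,14)*15=210 best=210 *, r--
l=1 r=15: min(15,17)*14=210 best=210, l++
l=2 r=15: min(12,17)*13=156 best=210, l++
l=3 r=15: min(13,17)*12=156 best=210, l++
l=4 r=15: min(12,17)*11=132 best=210, l++
l=5 r=15: min(14,17)*10=140 best=210, l++
l=6 r=15: min(18,17)*9=153 best=210, r--
l=6 r=14: min(18,10)*8=80 best=210, r--
l=6 r=13: min(18,9)*7=63 best=210, r--
l=6 r=12: min(18,14)*6=84 best=210, r--
l=6 r=11: min(18,8)*5=40 best=210, r--
l=6 r=10: min(18,8)*4=32 best=210, r--
l=6 r=9: min(18,2)*3=6 best=210, r--
l=6 r=8: min(18,6)*2=12 best=210, r--
l=6 r=7: min(18,9)*1=9 best=210, r--

max area = 210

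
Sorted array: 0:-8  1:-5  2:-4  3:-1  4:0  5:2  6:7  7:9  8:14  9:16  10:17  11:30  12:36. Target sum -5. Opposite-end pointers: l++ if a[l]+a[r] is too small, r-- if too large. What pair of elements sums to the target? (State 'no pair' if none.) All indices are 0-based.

(-5, 0)

[0,12] -8+36=28 >-5 → r--
[0,11] -8+30=22 >-5 → r--
[0,10] -8+17=9 >-5 → r--
[0,9] -8+16=8 >-5 → r--
[0,8] -8+14=6 >-5 → r--
[0,7] -8+9=1 >-5 → r--
[0,6] -8+7=-1 >-5 → r--
[0,5] -8+2=-6 <-5 → l++
[1,5] -5+2=-3 >-5 → r--
[1,4] -5+0=-5 → found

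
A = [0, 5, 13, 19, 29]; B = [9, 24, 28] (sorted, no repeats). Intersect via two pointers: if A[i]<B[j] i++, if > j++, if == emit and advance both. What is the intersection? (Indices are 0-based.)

intersection = []

[i=0,j=0] 0<9 → i++
[i=1,j=0] 5<9 → i++
[i=2,j=0] 13>9 → j++
[i=2,j=1] 13<24 → i++
[i=3,j=1] 19<24 → i++
[i=4,j=1] 29>24 → j++
[i=4,j=2] 29>28 → j++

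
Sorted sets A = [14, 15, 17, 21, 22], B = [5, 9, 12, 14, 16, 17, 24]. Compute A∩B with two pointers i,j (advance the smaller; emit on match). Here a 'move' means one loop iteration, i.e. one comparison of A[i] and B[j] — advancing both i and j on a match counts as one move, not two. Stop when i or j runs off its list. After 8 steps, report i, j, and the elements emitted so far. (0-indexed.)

i=4, j=6, emitted=[14, 17]

i=0 j=0: 14>5, j++
i=0 j=1: 14>9, j++
i=0 j=2: 14>12, j++
i=0 j=3: 14==14 emit, i++,j++
i=1 j=4: 15<16, i++
i=2 j=4: 17>16, j++
i=2 j=5: 17==17 emit, i++,j++
i=3 j=6: 21<24, i++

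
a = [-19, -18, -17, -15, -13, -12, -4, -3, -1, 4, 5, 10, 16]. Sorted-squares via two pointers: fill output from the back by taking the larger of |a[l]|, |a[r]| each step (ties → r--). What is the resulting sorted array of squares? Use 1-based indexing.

[1, 9, 16, 16, 25, 100, 144, 169, 225, 256, 289, 324, 361]

[1,13] |-19|>|16| out[13]=361 → l++
[2,13] |-18|>|16| out[12]=324 → l++
[3,13] |-17|>|16| out[11]=289 → l++
[4,13] |-15|<=|16| out[10]=256 → r--
[4,12] |-15|>|10| out[9]=225 → l++
[5,12] |-13|>|10| out[8]=169 → l++
[6,12] |-12|>|10| out[7]=144 → l++
[7,12] |-4|<=|10| out[6]=100 → r--
[7,11] |-4|<=|5| out[5]=25 → r--
[7,10] |-4|<=|4| out[4]=16 → r--
[7,9] |-4|>|-1| out[3]=16 → l++
[8,9] |-3|>|-1| out[2]=9 → l++
[9,9] |-1|<=|-1| out[1]=1 → r--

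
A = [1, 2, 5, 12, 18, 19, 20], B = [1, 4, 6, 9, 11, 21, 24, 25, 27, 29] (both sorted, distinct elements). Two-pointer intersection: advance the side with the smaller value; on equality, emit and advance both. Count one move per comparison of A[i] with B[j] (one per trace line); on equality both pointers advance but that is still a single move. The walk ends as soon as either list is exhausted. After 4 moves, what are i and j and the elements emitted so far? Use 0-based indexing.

i=3, j=2, emitted=[1]

[i=0,j=0] 1==1 emit → i++,j++
[i=1,j=1] 2<4 → i++
[i=2,j=1] 5>4 → j++
[i=2,j=2] 5<6 → i++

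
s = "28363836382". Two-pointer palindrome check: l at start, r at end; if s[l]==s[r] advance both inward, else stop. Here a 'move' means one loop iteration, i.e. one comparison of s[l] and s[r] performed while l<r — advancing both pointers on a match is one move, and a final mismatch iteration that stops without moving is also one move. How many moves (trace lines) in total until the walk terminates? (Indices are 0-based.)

5 moves

[0,10] '2'=='2' → l++,r--
[1,9] '8'=='8' → l++,r--
[2,8] '3'=='3' → l++,r--
[3,7] '6'=='6' → l++,r--
[4,6] '3'=='3' → l++,r--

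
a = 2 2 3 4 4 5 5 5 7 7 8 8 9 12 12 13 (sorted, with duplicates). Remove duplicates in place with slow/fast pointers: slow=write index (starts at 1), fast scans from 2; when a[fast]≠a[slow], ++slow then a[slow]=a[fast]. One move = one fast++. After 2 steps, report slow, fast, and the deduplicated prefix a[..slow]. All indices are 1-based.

slow=2, fast=4, prefix=[2, 3]

(s=1,f=2) a[fast]=2=a[slow] dup → fast++
(s=1,f=3) a[fast]=3≠a[slow]=2 write a[2]=3 → slow++,fast++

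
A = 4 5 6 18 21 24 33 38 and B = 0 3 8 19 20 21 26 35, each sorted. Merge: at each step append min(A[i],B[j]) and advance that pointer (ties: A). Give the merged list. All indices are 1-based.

[i=1,j=1] A[i]=4>B[j]=0 take 0 → j++
[i=1,j=2] A[i]=4>B[j]=3 take 3 → j++
[i=1,j=3] A[i]=4<=B[j]=8 take 4 → i++
[i=2,j=3] A[i]=5<=B[j]=8 take 5 → i++
[i=3,j=3] A[i]=6<=B[j]=8 take 6 → i++
[i=4,j=3] A[i]=18>B[j]=8 take 8 → j++
[i=4,j=4] A[i]=18<=B[j]=19 take 18 → i++
[i=5,j=4] A[i]=21>B[j]=19 take 19 → j++
[i=5,j=5] A[i]=21>B[j]=20 take 20 → j++
[i=5,j=6] A[i]=21<=B[j]=21 take 21 → i++
[i=6,j=6] A[i]=24>B[j]=21 take 21 → j++
[i=6,j=7] A[i]=24<=B[j]=26 take 24 → i++
[i=7,j=7] A[i]=33>B[j]=26 take 26 → j++
[i=7,j=8] A[i]=33<=B[j]=35 take 33 → i++
[i=8,j=8] A[i]=38>B[j]=35 take 35 → j++
[i=8,j=9] B done, take A[i]=38 → i++

[0, 3, 4, 5, 6, 8, 18, 19, 20, 21, 21, 24, 26, 33, 35, 38]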